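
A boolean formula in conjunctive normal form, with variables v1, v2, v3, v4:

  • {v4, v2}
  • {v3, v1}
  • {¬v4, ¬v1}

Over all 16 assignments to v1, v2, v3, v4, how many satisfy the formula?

5

Satisfying assignments:
  v1=0 v2=0 v3=1 v4=1
  v1=0 v2=1 v3=1 v4=0
  v1=0 v2=1 v3=1 v4=1
  v1=1 v2=1 v3=0 v4=0
  v1=1 v2=1 v3=1 v4=0
Count: 5.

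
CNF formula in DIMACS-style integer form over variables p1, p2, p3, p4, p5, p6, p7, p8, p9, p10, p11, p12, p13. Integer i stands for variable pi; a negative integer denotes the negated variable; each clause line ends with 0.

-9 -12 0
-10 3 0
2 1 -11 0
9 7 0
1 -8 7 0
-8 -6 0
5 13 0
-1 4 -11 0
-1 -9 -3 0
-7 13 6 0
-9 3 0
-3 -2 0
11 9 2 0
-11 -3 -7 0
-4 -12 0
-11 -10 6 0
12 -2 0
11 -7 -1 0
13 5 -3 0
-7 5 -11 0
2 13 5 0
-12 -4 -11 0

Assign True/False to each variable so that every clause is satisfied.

Pure literal: p5 appears only positively; assign p5 = True.
p8 occurs only negated in the remaining clauses — set p8 = False.
Set p1 = True and propagate.
Try p2 = False.
Set p3 = False and propagate.
  then p10 is forced to False.
  then p9 is forced to False.
  then p7 is forced to True.
  then p11 is forced to True.
  then p4 is forced to True.
  then p12 is forced to False.
For the remaining variables, p6 = False, p13 = True works.

p1=T  p2=F  p3=F  p4=T  p5=T  p6=F  p7=T  p8=F  p9=F  p10=F  p11=T  p12=F  p13=T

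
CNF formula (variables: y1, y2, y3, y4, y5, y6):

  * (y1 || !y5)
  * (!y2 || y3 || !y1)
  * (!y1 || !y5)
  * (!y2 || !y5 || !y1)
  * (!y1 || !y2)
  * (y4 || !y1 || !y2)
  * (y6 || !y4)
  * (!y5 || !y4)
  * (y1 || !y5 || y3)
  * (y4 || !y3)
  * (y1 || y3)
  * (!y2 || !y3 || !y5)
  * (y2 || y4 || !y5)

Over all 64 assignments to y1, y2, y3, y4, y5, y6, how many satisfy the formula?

The models are:
  y1=0 y2=0 y3=1 y4=1 y5=0 y6=1
  y1=0 y2=1 y3=1 y4=1 y5=0 y6=1
  y1=1 y2=0 y3=0 y4=0 y5=0 y6=0
  y1=1 y2=0 y3=0 y4=0 y5=0 y6=1
  y1=1 y2=0 y3=0 y4=1 y5=0 y6=1
  y1=1 y2=0 y3=1 y4=1 y5=0 y6=1
Count: 6.

6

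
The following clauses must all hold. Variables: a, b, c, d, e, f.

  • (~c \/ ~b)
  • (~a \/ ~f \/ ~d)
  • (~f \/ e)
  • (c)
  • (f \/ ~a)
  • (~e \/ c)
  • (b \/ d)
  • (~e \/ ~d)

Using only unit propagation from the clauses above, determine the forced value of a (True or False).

False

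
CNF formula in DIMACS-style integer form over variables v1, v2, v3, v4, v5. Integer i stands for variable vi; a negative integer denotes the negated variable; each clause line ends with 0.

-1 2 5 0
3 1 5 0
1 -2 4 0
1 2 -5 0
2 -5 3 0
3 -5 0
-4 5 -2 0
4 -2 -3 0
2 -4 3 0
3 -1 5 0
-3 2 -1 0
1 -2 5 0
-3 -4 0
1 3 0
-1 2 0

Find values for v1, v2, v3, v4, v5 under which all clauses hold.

v1 = False, v2 = False, v3 = True, v4 = False, v5 = False

Branch on v1: take v1 = False.
  then v3 is forced to True.
  then v4 is forced to False.
  then v2 is forced to False.
  then v5 is forced to False.
Check each clause:
  1. (v2 | ~v1 | v5) — ~v1 is true.
  2. (v5 | v1 | v3) — v3 is true.
  3. (~v2 | v4 | v1) — ~v2 is true.
  4. (v2 | v1 | ~v5) — ~v5 is true.
  5. (v2 | ~v5 | v3) — v3 is true.
  6. (v3 | ~v5) — v3 is true.
  7. (v5 | ~v4 | ~v2) — ~v4 is true.
  8. (~v3 | ~v2 | v4) — ~v2 is true.
  9. (v2 | v3 | ~v4) — v3 is true.
  10. (~v1 | v3 | v5) — v3 is true.
  11. (~v3 | v2 | ~v1) — ~v1 is true.
  12. (v5 | v1 | ~v2) — ~v2 is true.
  13. (~v4 | ~v3) — ~v4 is true.
  14. (v3 | v1) — v3 is true.
  15. (~v1 | v2) — ~v1 is true.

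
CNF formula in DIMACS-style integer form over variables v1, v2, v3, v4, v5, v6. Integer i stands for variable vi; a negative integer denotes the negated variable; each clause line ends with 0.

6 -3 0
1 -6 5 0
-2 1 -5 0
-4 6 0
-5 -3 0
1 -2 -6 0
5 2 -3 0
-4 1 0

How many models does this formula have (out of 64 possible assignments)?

18

Split on v1, then v5.
  v1=T, v5=T: v2 free; 3 ways for (v3,v4,v6) × 2^1 = 6.
  v1=T, v5=F: 8 of the 16 assignments to (v2,v3,v4,v6) work.
  v1=F, v5=T: remaining (v2,v3,v4,v6) ∈ {(F,F,F,F); (F,F,F,T)} — 2.
  v1=F, v5=F: remaining (v2,v3,v4,v6) ∈ {(F,F,F,F); (T,F,F,F)} — 2.
Total: 6 + 8 + 2 + 2 = 18.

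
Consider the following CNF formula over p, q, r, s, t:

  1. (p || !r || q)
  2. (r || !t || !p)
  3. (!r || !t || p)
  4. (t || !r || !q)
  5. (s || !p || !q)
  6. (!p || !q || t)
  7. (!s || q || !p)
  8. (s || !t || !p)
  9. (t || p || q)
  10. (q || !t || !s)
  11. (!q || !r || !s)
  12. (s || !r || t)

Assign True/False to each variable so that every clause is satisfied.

p=False  q=True  r=False  s=False  t=True

Check each clause:
  1. (q || p || !r) — q is true.
  2. (!t || !p || r) — !p is true.
  3. (p || !r || !t) — !r is true.
  4. (t || !r || !q) — t is true.
  5. (!q || !p || s) — !p is true.
  6. (!q || t || !p) — t is true.
  7. (q || !s || !p) — q is true.
  8. (s || !p || !t) — !p is true.
  9. (q || t || p) — q is true.
  10. (!s || q || !t) — q is true.
  11. (!r || !s || !q) — !s is true.
  12. (!r || s || t) — t is true.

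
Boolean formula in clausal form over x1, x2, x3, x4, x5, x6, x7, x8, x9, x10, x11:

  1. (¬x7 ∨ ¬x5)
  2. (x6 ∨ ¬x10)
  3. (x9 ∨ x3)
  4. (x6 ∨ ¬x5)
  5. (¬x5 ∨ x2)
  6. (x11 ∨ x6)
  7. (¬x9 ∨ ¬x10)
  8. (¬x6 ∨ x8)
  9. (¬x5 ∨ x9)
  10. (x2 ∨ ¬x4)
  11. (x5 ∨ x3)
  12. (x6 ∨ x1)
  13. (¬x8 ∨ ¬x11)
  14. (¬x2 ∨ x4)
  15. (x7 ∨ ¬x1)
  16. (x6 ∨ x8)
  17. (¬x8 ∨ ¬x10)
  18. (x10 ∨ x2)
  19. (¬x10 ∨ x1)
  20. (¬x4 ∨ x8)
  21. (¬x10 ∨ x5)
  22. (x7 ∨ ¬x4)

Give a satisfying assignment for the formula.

x1=T, x2=T, x3=T, x4=T, x5=F, x6=T, x7=T, x8=T, x9=T, x10=F, x11=F

x3 occurs only positively in the remaining clauses — set x3 = True.
Set x1 = True and propagate.
  then x7 is forced to True.
  then x5 is forced to False.
  then x10 is forced to False.
  then x2 is forced to True.
  then x4 is forced to True.
  then x8 is forced to True.
  then x11 is forced to False.
  then x6 is forced to True.
x9 is now unconstrained; take x9 = True.
Every clause has at least one true literal under this assignment.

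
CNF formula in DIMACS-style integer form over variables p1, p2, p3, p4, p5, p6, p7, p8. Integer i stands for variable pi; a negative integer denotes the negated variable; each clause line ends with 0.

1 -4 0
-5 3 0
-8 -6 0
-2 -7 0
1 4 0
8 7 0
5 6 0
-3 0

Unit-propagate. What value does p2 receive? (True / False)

(NOT p3) stands alone — p3 = False.
(NOT p5 OR p3) with p3 = False leaves only NOT p5, so p5 = False.
From (p6 OR p5) and p5 = False: p6 = True.
From (NOT p6 OR NOT p8) and p6 = True: p8 = False.
In (p7 OR p8), p8 is now false; p7 must hold, so p7 = True.
In (NOT p2 OR NOT p7), NOT p7 is now false; NOT p2 must hold, so p2 = False.

False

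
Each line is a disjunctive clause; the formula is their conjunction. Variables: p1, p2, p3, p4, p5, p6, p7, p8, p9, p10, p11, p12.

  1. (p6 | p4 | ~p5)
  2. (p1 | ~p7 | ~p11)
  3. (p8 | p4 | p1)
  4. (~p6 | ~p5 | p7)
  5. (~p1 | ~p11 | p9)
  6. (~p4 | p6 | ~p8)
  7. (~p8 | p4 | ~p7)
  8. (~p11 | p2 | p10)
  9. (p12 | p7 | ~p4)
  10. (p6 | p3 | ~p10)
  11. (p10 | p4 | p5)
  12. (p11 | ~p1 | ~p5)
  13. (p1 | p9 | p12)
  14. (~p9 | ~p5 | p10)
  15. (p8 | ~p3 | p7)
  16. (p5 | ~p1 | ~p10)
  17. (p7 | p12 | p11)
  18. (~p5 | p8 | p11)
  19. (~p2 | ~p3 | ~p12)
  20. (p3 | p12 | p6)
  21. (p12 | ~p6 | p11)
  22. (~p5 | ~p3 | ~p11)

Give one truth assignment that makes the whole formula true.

p1 = True, p2 = False, p3 = False, p4 = True, p5 = False, p6 = False, p7 = False, p8 = False, p9 = True, p10 = False, p11 = False, p12 = True

Check each clause:
  1. (p4 | p6 | ~p5) — ~p5 is true.
  2. (~p7 | ~p11 | p1) — ~p7 is true.
  3. (p4 | p8 | p1) — p1 is true.
  4. (~p6 | p7 | ~p5) — ~p6 is true.
  5. (p9 | ~p11 | ~p1) — p9 is true.
  6. (~p8 | p6 | ~p4) — ~p8 is true.
  7. (p4 | ~p7 | ~p8) — ~p8 is true.
  8. (p10 | p2 | ~p11) — ~p11 is true.
  9. (p12 | p7 | ~p4) — p12 is true.
  10. (~p10 | p6 | p3) — ~p10 is true.
  11. (p5 | p4 | p10) — p4 is true.
  12. (~p5 | p11 | ~p1) — ~p5 is true.
  13. (p12 | p9 | p1) — p9 is true.
  14. (~p9 | p10 | ~p5) — ~p5 is true.
  15. (p7 | ~p3 | p8) — ~p3 is true.
  16. (~p10 | ~p1 | p5) — ~p10 is true.
  17. (p12 | p7 | p11) — p12 is true.
  18. (~p5 | p8 | p11) — ~p5 is true.
  19. (~p3 | ~p12 | ~p2) — ~p3 is true.
  20. (p6 | p12 | p3) — p12 is true.
  21. (~p6 | p11 | p12) — ~p6 is true.
  22. (~p3 | ~p11 | ~p5) — ~p3 is true.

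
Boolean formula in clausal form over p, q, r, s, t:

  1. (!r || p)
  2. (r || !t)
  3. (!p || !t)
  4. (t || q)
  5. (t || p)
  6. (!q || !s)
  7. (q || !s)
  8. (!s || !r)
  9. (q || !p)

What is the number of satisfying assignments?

2

Satisfying assignments:
  p=1 q=1 r=0 s=0 t=0
  p=1 q=1 r=1 s=0 t=0
That's 2 in total.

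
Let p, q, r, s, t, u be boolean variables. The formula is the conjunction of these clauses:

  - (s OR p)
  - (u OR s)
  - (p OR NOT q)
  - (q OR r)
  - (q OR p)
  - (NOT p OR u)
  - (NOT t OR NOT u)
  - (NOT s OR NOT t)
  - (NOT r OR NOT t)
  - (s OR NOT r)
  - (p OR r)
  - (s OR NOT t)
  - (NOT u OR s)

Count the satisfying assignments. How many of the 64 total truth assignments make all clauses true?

3

Satisfying assignments:
  p=T q=F r=T s=T t=F u=T
  p=T q=T r=F s=T t=F u=T
  p=T q=T r=T s=T t=F u=T
Count: 3.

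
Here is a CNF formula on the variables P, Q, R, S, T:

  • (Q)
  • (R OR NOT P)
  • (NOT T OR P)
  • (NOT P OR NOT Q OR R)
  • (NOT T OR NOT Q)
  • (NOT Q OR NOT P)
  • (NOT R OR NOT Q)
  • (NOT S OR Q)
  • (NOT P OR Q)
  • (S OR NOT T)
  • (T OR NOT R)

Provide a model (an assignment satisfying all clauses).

P=0  Q=1  R=0  S=1  T=0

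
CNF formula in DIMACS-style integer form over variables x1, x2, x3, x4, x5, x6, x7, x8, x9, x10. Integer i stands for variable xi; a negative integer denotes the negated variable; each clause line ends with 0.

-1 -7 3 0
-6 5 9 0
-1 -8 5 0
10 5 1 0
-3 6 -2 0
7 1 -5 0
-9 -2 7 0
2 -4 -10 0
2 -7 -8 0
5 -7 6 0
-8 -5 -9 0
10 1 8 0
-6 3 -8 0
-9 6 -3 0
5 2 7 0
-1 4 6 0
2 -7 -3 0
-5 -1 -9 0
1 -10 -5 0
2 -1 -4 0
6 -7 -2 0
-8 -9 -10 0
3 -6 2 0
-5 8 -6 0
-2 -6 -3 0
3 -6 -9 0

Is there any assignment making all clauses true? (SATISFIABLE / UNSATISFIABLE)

SATISFIABLE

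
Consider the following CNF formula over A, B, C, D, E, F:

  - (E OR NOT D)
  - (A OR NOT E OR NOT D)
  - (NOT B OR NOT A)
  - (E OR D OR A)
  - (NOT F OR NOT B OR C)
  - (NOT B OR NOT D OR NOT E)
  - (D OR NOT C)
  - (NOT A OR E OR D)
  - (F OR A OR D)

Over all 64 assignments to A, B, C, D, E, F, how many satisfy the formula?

7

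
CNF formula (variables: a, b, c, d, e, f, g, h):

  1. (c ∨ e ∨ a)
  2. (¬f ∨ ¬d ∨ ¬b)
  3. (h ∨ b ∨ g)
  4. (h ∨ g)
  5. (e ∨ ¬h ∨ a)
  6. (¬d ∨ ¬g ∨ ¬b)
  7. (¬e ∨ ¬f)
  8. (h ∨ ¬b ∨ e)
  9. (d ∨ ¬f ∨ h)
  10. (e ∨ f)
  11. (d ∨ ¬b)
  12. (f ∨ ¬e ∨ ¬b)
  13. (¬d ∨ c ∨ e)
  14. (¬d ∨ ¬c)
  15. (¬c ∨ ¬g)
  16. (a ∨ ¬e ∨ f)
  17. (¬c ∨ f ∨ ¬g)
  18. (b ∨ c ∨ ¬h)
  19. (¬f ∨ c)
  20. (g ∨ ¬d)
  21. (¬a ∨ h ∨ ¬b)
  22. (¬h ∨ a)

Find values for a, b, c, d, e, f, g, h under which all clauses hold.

a=T  b=F  c=T  d=F  e=T  f=F  g=F  h=T

Set a = True and propagate.
Set b = False and propagate.
The remaining clauses are satisfied by c = True, d = False, e = True, f = False, g = False, h = True.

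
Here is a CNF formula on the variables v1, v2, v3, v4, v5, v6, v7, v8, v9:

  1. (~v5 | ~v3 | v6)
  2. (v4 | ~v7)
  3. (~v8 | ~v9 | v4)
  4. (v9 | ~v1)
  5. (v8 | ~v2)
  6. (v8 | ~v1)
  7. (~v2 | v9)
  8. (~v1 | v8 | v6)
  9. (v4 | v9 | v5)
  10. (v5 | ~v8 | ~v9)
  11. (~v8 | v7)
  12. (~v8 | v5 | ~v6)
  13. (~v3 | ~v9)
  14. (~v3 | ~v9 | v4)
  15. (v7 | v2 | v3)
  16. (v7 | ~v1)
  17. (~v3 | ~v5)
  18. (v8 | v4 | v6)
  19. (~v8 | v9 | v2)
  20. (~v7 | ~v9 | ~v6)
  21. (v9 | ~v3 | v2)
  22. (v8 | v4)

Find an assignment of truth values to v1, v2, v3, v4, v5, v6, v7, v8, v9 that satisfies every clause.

v1 = T, v2 = F, v3 = F, v4 = T, v5 = T, v6 = F, v7 = T, v8 = T, v9 = T

v4 occurs only positively in the remaining clauses — set v4 = True.
Branch on v1: take v1 = True.
  then v9 is forced to True.
  then v8 is forced to True.
  then v5 is forced to True.
  then v7 is forced to True.
  then v3 is forced to False.
  then v6 is forced to False.
v2 is now unconstrained; take v2 = False.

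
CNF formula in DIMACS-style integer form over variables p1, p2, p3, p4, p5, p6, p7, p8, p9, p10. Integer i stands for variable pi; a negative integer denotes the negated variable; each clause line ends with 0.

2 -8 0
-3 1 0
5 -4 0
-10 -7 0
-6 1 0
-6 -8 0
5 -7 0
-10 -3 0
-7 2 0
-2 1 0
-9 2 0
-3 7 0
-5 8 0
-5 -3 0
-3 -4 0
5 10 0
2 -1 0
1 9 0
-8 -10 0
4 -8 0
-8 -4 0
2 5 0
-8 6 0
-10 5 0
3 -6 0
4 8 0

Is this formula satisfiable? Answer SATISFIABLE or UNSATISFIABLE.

UNSATISFIABLE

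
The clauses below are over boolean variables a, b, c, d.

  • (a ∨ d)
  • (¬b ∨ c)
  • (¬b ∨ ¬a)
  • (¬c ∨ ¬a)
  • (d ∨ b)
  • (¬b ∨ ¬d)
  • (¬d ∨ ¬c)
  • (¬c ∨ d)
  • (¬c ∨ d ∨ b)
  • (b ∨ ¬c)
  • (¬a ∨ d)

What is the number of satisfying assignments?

2

The models are:
  a=F b=F c=F d=T
  a=T b=F c=F d=T
Count: 2.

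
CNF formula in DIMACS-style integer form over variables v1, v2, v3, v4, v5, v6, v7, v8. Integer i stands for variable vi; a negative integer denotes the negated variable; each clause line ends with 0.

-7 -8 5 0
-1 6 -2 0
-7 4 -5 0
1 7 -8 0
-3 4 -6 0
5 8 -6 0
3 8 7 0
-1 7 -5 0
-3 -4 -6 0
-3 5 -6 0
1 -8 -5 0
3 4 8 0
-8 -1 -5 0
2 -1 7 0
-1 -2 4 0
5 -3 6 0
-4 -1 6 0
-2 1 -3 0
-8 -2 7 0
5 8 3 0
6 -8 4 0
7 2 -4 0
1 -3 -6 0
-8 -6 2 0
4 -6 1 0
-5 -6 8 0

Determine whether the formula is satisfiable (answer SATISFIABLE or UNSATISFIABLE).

Try v1 = False.
Branch on v2: take v2 = True.
  then v3 is forced to False.
Set v4 = True and propagate.
The remaining clauses are satisfied by v5 = True, v6 = False, v7 = True, v8 = False.
Every clause has at least one true literal under this assignment.
So v1=F, v2=T, v3=F, v4=T, v5=T, v6=F, v7=T, v8=F is a satisfying assignment.

SATISFIABLE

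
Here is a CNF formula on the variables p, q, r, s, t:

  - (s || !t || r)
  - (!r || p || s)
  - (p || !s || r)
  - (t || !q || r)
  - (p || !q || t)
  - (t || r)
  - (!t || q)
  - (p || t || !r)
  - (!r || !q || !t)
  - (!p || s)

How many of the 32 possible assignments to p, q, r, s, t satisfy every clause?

3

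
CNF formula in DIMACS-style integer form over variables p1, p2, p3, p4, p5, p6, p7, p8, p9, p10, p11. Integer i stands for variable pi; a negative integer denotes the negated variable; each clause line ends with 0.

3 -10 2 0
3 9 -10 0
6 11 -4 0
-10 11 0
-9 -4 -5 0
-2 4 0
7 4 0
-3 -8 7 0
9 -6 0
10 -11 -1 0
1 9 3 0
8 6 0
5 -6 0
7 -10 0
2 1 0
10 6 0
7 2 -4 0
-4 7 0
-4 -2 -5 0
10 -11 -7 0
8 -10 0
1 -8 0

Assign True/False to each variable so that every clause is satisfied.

p1 = True, p2 = False, p3 = True, p4 = False, p5 = True, p6 = False, p7 = True, p8 = True, p9 = False, p10 = True, p11 = True

Check each clause:
  1. {p2, p3, ¬p10} — p3 is true.
  2. {p3, ¬p10, p9} — p3 is true.
  3. {¬p4, p11, p6} — p11 is true.
  4. {¬p10, p11} — p11 is true.
  5. {¬p9, ¬p4, ¬p5} — ¬p4 is true.
  6. {p4, ¬p2} — ¬p2 is true.
  7. {p7, p4} — p7 is true.
  8. {¬p3, ¬p8, p7} — p7 is true.
  9. {p9, ¬p6} — ¬p6 is true.
  10. {¬p11, ¬p1, p10} — p10 is true.
  11. {p3, p1, p9} — p1 is true.
  12. {p6, p8} — p8 is true.
  13. {p5, ¬p6} — ¬p6 is true.
  14. {¬p10, p7} — p7 is true.
  15. {p1, p2} — p1 is true.
  16. {p6, p10} — p10 is true.
  17. {p2, p7, ¬p4} — ¬p4 is true.
  18. {p7, ¬p4} — ¬p4 is true.
  19. {¬p2, ¬p4, ¬p5} — ¬p4 is true.
  20. {¬p11, ¬p7, p10} — p10 is true.
  21. {p8, ¬p10} — p8 is true.
  22. {p1, ¬p8} — p1 is true.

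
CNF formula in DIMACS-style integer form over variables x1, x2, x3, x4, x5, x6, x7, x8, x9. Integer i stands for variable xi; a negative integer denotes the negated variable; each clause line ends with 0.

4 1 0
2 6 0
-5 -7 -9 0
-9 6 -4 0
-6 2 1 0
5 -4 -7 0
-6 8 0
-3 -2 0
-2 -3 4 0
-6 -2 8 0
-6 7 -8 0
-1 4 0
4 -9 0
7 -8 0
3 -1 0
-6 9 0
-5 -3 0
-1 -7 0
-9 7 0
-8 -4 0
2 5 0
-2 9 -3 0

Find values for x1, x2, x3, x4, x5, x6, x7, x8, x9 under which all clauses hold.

x1=False  x2=True  x3=False  x4=True  x5=True  x6=False  x7=False  x8=False  x9=False

Check each clause:
  1. (x1 || x4) — x4 is true.
  2. (x6 || x2) — x2 is true.
  3. (!x7 || !x5 || !x9) — !x7 is true.
  4. (!x4 || !x9 || x6) — !x9 is true.
  5. (x2 || !x6 || x1) — x2 is true.
  6. (!x4 || !x7 || x5) — !x7 is true.
  7. (!x6 || x8) — !x6 is true.
  8. (!x3 || !x2) — !x3 is true.
  9. (!x3 || x4 || !x2) — x4 is true.
  10. (!x6 || x8 || !x2) — !x6 is true.
  11. (!x6 || x7 || !x8) — !x8 is true.
  12. (x4 || !x1) — x4 is true.
  13. (!x9 || x4) — x4 is true.
  14. (!x8 || x7) — !x8 is true.
  15. (x3 || !x1) — !x1 is true.
  16. (!x6 || x9) — !x6 is true.
  17. (!x3 || !x5) — !x3 is true.
  18. (!x7 || !x1) — !x7 is true.
  19. (!x9 || x7) — !x9 is true.
  20. (!x8 || !x4) — !x8 is true.
  21. (x2 || x5) — x2 is true.
  22. (!x3 || !x2 || x9) — !x3 is true.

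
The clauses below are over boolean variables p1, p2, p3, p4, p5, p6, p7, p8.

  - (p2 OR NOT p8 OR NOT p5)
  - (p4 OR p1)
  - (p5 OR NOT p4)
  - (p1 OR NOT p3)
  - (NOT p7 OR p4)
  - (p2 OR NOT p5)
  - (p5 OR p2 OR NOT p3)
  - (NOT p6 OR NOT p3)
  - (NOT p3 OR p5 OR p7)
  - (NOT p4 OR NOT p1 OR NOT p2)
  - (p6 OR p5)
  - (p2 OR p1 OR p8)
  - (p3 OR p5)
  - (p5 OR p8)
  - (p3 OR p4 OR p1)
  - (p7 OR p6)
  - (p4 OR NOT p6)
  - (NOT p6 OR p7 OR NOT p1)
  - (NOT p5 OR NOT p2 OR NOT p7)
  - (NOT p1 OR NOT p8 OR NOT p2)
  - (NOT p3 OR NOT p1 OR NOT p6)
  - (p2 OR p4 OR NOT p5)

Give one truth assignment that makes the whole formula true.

p1 = False, p2 = True, p3 = False, p4 = True, p5 = True, p6 = True, p7 = False, p8 = False

Check each clause:
  1. (NOT p8 OR NOT p5 OR p2) — NOT p8 is true.
  2. (p4 OR p1) — p4 is true.
  3. (p5 OR NOT p4) — p5 is true.
  4. (NOT p3 OR p1) — NOT p3 is true.
  5. (p4 OR NOT p7) — NOT p7 is true.
  6. (p2 OR NOT p5) — p2 is true.
  7. (NOT p3 OR p5 OR p2) — p2 is true.
  8. (NOT p3 OR NOT p6) — NOT p3 is true.
  9. (NOT p3 OR p7 OR p5) — p5 is true.
  10. (NOT p2 OR NOT p4 OR NOT p1) — NOT p1 is true.
  11. (p6 OR p5) — p5 is true.
  12. (p2 OR p8 OR p1) — p2 is true.
  13. (p5 OR p3) — p5 is true.
  14. (p8 OR p5) — p5 is true.
  15. (p4 OR p1 OR p3) — p4 is true.
  16. (p7 OR p6) — p6 is true.
  17. (NOT p6 OR p4) — p4 is true.
  18. (NOT p6 OR NOT p1 OR p7) — NOT p1 is true.
  19. (NOT p7 OR NOT p2 OR NOT p5) — NOT p7 is true.
  20. (NOT p2 OR NOT p1 OR NOT p8) — NOT p8 is true.
  21. (NOT p3 OR NOT p6 OR NOT p1) — NOT p3 is true.
  22. (p2 OR NOT p5 OR p4) — p2 is true.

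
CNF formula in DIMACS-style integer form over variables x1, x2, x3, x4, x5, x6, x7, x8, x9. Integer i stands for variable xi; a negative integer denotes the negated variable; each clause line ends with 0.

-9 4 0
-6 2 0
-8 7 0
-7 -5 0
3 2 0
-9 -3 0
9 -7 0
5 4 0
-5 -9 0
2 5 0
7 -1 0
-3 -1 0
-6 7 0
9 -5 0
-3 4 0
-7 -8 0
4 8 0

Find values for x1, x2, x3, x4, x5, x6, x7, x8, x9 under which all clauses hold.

x1=T, x2=T, x3=F, x4=T, x5=F, x6=F, x7=T, x8=F, x9=T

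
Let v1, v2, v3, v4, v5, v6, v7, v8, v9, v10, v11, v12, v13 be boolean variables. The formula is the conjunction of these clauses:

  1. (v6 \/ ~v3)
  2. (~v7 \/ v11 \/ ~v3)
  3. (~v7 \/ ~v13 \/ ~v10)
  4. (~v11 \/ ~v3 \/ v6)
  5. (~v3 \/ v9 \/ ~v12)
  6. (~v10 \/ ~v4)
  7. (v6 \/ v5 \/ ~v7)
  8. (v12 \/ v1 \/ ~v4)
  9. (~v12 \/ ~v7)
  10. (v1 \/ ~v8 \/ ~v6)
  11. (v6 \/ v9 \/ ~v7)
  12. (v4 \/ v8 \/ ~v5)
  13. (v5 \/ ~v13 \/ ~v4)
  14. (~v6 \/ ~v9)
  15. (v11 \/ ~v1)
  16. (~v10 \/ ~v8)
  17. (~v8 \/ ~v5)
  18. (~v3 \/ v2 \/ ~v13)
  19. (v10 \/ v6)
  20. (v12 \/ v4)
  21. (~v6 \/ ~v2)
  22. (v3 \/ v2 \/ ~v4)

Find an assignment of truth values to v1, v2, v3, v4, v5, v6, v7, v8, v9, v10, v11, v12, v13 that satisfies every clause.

v1=T, v2=F, v3=F, v4=F, v5=F, v6=F, v7=F, v8=F, v9=F, v10=T, v11=T, v12=T, v13=T

Check each clause:
  1. (~v3 \/ v6) — ~v3 is true.
  2. (v11 \/ ~v3 \/ ~v7) — ~v7 is true.
  3. (~v7 \/ ~v13 \/ ~v10) — ~v7 is true.
  4. (~v11 \/ v6 \/ ~v3) — ~v3 is true.
  5. (v9 \/ ~v12 \/ ~v3) — ~v3 is true.
  6. (~v10 \/ ~v4) — ~v4 is true.
  7. (v6 \/ v5 \/ ~v7) — ~v7 is true.
  8. (~v4 \/ v1 \/ v12) — v1 is true.
  9. (~v7 \/ ~v12) — ~v7 is true.
  10. (~v6 \/ v1 \/ ~v8) — ~v8 is true.
  11. (~v7 \/ v9 \/ v6) — ~v7 is true.
  12. (v8 \/ ~v5 \/ v4) — ~v5 is true.
  13. (~v13 \/ ~v4 \/ v5) — ~v4 is true.
  14. (~v6 \/ ~v9) — ~v6 is true.
  15. (~v1 \/ v11) — v11 is true.
  16. (~v8 \/ ~v10) — ~v8 is true.
  17. (~v8 \/ ~v5) — ~v8 is true.
  18. (~v3 \/ ~v13 \/ v2) — ~v3 is true.
  19. (v10 \/ v6) — v10 is true.
  20. (v12 \/ v4) — v12 is true.
  21. (~v6 \/ ~v2) — ~v6 is true.
  22. (~v4 \/ v3 \/ v2) — ~v4 is true.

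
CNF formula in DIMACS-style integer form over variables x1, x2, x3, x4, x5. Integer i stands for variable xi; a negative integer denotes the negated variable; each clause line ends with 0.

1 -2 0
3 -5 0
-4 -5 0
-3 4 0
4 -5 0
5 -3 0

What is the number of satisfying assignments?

6

The models are:
  x1=F x2=F x3=F x4=F x5=F
  x1=F x2=F x3=F x4=T x5=F
  x1=T x2=F x3=F x4=F x5=F
  x1=T x2=F x3=F x4=T x5=F
  x1=T x2=T x3=F x4=F x5=F
  x1=T x2=T x3=F x4=T x5=F
Count: 6.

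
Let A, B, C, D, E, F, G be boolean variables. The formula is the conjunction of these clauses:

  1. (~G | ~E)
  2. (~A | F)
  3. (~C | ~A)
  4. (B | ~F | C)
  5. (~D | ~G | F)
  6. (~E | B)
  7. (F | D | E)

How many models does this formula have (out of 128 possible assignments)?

Case analysis on F and E:
  F=1, E=1: D free; 3 ways for (A,B,C,G) × 2^1 = 6.
  F=1, E=0: D, G free; 4 ways for (A,B,C) × 2^2 = 16.
  F=0, E=1: remaining (A,B,C,D,G) ∈ {(0,1,0,0,0); (0,1,0,1,0); (0,1,1,0,0); (0,1,1,1,0)} — 4.
  F=0, E=0: remaining (A,B,C,D,G) ∈ {(0,0,0,1,0); (0,0,1,1,0); (0,1,0,1,0); (0,1,1,1,0)} — 4.
Total: 6 + 16 + 4 + 4 = 30.

30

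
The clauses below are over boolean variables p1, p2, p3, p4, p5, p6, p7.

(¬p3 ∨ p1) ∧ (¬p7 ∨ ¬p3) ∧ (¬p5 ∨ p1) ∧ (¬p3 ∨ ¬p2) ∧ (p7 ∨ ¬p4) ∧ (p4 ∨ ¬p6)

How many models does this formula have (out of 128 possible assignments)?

26

Case analysis on p3 and p1:
  p3=1, p1=1: remaining (p2,p4,p5,p6,p7) ∈ {(0,0,0,0,0); (0,0,1,0,0)} — 2.
  p3=1, p1=0: a clause becomes empty — 0.
  p3=0, p1=1: p2, p5 free; 4 ways for (p4,p6,p7) × 2^2 = 16.
  p3=0, p1=0: p2 free; 4 ways for (p4,p5,p6,p7) × 2^1 = 8.
Total: 2 + 0 + 16 + 8 = 26.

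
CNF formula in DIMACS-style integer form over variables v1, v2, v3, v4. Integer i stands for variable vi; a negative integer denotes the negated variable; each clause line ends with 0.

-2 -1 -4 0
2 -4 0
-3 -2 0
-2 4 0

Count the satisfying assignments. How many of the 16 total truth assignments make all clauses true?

5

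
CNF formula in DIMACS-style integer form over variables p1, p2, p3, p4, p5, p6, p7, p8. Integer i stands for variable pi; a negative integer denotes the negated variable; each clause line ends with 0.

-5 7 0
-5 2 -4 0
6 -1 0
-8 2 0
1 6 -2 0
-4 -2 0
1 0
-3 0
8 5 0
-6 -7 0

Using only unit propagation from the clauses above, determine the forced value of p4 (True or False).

(p1) is a unit clause: p1 = True.
(p6 OR NOT p1): since p1 = True, the clause reduces to (p6). p6 = True.
(NOT p3) stands alone — p3 = False.
From (NOT p6 OR NOT p7) and p6 = True: p7 = False.
From (NOT p5 OR p7) and p7 = False: p5 = False.
In (p5 OR p8), p5 is now false; p8 must hold, so p8 = True.
In (NOT p8 OR p2), NOT p8 is now false; p2 must hold, so p2 = True.
(NOT p4 OR NOT p2): since p2 = True, the clause reduces to (NOT p4). p4 = False.

False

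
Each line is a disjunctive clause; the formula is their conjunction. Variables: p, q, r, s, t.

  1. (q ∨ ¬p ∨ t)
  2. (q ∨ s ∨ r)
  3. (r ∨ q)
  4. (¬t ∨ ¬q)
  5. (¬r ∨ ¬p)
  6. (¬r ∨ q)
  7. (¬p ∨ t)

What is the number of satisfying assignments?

Satisfying assignments:
  p=F q=T r=F s=F t=F
  p=F q=T r=F s=T t=F
  p=F q=T r=T s=F t=F
  p=F q=T r=T s=T t=F
Count: 4.

4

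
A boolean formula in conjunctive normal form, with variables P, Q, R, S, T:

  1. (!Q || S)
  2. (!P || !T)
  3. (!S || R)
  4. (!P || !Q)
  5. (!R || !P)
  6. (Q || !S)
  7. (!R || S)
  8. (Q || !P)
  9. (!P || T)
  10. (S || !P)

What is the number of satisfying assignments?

The models are:
  P=0 Q=0 R=0 S=0 T=0
  P=0 Q=0 R=0 S=0 T=1
  P=0 Q=1 R=1 S=1 T=0
  P=0 Q=1 R=1 S=1 T=1
Count: 4.

4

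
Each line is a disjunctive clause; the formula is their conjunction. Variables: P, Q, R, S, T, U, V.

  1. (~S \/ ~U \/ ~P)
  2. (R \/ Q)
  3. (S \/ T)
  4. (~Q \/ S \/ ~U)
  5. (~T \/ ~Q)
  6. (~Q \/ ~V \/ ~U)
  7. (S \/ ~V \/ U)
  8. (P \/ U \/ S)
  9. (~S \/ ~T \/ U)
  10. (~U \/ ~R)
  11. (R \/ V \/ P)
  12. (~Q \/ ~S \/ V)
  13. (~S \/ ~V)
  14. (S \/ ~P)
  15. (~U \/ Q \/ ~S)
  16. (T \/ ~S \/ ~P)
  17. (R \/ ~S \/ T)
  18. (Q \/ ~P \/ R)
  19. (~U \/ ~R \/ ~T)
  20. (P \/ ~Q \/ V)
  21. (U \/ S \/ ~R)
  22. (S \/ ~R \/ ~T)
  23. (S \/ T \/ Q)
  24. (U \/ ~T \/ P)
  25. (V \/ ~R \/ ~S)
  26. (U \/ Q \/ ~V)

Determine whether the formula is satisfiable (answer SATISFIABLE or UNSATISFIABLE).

S = True:
  propagation gives V=False, Q=False, R=True; an empty clause results — contradiction.
S = False:
  propagation gives T=True, Q=False, R=True; an empty clause results — contradiction.
Every branch closes, so no satisfying assignment exists.

UNSATISFIABLE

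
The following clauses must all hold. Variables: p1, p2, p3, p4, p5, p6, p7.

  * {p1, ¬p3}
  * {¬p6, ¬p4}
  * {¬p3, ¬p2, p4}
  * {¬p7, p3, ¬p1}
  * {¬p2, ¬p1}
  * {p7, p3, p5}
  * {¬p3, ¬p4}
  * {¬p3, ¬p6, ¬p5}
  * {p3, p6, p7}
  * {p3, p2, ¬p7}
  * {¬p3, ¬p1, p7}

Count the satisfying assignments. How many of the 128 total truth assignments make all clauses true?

Case analysis on p3 and p7:
  p3=1, p7=1: remaining (p1,p2,p4,p5,p6) ∈ {(1,0,0,0,0); (1,0,0,0,1); (1,0,0,1,0)} — 3.
  p3=1, p7=0: a clause becomes empty — 0.
  p3=0, p7=1: p5 free; 3 ways for (p1,p2,p4,p6) × 2^1 = 6.
  p3=0, p7=0: remaining (p1,p2,p4,p5,p6) ∈ {(0,0,0,1,1); (0,1,0,1,1); (1,0,0,1,1)} — 3.
Total: 3 + 0 + 6 + 3 = 12.

12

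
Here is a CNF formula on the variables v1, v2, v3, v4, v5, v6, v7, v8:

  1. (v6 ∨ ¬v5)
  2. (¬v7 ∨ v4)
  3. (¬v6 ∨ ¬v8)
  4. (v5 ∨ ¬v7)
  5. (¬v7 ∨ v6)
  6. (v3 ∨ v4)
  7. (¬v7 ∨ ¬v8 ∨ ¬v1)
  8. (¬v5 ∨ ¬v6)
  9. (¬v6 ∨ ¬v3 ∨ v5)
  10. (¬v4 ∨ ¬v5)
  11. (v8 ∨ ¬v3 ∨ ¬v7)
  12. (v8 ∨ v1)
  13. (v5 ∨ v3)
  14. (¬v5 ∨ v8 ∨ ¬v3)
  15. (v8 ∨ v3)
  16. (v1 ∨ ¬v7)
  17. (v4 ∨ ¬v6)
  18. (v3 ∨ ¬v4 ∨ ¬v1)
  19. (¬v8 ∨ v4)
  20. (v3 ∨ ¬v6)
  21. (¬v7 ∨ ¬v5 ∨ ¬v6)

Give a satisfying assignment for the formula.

Pure literal: v7 appears only negated; assign v7 = False.
Branch on v1: take v1 = False.
  then v8 is forced to True.
  then v6 is forced to False.
  then v5 is forced to False.
  then v3 is forced to True.
  then v4 is forced to True.
v2 is now unconstrained; take v2 = False.

v1 = False, v2 = False, v3 = True, v4 = True, v5 = False, v6 = False, v7 = False, v8 = True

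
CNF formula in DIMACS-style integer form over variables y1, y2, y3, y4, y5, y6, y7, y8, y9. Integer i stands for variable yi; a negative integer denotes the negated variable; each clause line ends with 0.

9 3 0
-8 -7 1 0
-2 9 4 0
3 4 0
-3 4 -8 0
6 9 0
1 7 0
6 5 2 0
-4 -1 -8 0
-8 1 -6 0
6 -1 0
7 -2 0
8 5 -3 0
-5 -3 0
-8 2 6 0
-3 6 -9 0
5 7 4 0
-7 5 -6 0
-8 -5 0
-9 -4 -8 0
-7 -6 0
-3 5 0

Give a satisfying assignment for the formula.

Try y1 = False.
  then y7 is forced to True.
  then y8 is forced to False.
  then y6 is forced to False.
  then y9 is forced to True.
  then y3 is forced to False.
  then y4 is forced to True.
Set y2 = True and propagate.
y5 is now unconstrained; take y5 = False.
Every clause has at least one true literal under this assignment.

y1=F, y2=T, y3=F, y4=T, y5=F, y6=F, y7=T, y8=F, y9=T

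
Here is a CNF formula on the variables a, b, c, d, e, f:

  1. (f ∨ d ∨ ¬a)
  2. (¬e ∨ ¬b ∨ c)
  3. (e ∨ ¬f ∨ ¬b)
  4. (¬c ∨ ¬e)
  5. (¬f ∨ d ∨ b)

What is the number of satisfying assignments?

21

Case analysis on b and e:
  b=1, e=1: a clause becomes empty — 0.
  b=1, e=0: c free; 3 ways for (a,d,f) × 2^1 = 6.
  b=0, e=1: 5 of the 16 assignments to (a,c,d,f) work.
  b=0, e=0: c free; 5 ways for (a,d,f) × 2^1 = 10.
Total: 0 + 6 + 5 + 10 = 21.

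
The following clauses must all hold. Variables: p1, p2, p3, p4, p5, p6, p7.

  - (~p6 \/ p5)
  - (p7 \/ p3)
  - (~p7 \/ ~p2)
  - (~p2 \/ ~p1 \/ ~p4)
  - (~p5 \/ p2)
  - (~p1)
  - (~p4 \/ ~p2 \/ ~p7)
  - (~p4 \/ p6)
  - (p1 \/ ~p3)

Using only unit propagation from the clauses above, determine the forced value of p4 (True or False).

Unit clause (~p1) sets p1 = False.
(~p3 \/ p1): since p1 = False, the clause reduces to (~p3). p3 = False.
(p7 \/ p3) with p3 = False leaves only p7, so p7 = True.
(~p2 \/ ~p7) with p7 = True leaves only ~p2, so p2 = False.
From (~p5 \/ p2) and p2 = False: p5 = False.
In (~p6 \/ p5), p5 is now false; ~p6 must hold, so p6 = False.
(~p4 \/ p6) with p6 = False leaves only ~p4, so p4 = False.

False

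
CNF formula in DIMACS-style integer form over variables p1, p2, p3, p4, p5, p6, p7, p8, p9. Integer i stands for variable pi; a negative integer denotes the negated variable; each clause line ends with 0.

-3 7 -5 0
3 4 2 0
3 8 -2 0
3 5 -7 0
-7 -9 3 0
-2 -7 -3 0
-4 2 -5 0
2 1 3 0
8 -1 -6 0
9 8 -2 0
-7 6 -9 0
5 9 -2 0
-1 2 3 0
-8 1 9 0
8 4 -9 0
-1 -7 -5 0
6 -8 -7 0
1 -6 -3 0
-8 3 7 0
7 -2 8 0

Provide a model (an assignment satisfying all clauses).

p1=0, p2=0, p3=1, p4=0, p5=0, p6=0, p7=0, p8=1, p9=1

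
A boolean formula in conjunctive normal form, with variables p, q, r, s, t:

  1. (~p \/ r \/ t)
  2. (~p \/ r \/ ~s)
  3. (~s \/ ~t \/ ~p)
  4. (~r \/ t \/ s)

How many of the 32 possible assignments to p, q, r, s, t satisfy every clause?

20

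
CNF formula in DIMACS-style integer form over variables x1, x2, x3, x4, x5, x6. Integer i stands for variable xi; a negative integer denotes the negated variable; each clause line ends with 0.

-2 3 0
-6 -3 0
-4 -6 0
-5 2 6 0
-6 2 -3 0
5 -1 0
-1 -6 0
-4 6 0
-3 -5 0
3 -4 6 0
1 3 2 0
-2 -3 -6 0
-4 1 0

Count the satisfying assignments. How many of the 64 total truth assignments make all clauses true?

2

The models are:
  x1=0 x2=0 x3=1 x4=0 x5=0 x6=0
  x1=0 x2=1 x3=1 x4=0 x5=0 x6=0
That's 2 in total.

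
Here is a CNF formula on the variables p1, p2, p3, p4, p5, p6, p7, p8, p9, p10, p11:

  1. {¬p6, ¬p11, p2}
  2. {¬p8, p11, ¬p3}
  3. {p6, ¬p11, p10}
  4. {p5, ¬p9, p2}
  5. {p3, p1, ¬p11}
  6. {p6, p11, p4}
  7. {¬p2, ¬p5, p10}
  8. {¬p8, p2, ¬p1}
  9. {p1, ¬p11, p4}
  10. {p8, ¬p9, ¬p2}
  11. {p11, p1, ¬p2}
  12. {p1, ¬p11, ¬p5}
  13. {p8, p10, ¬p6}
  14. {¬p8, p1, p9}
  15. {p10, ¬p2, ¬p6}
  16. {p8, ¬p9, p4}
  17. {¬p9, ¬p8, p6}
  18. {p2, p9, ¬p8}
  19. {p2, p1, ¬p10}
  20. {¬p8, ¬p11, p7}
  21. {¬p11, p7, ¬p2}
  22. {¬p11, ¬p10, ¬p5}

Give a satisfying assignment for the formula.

p4 occurs only positively in the remaining clauses — set p4 = True.
Pure literal: p7 appears only positively; assign p7 = True.
Try p1 = True.
Branch on p2: take p2 = True.
The remaining clauses are satisfied by p3 = False, p5 = False, p6 = False, p8 = False, p9 = False, p10 = True, p11 = True.
Every clause has at least one true literal under this assignment.
Check each clause:
  1. {¬p11, ¬p6, p2} — ¬p6 is true.
  2. {p11, ¬p3, ¬p8} — ¬p8 is true.
  3. {¬p11, p10, p6} — p10 is true.
  4. {p5, ¬p9, p2} — p2 is true.
  5. {p3, ¬p11, p1} — p1 is true.
  6. {p6, p11, p4} — p11 is true.
  7. {p10, ¬p2, ¬p5} — p10 is true.
  8. {¬p1, ¬p8, p2} — ¬p8 is true.
  9. {p1, p4, ¬p11} — p1 is true.
  10. {¬p2, p8, ¬p9} — ¬p9 is true.
  11. {¬p2, p1, p11} — p1 is true.
  12. {¬p5, p1, ¬p11} — p1 is true.
  13. {¬p6, p8, p10} — ¬p6 is true.
  14. {p9, ¬p8, p1} — ¬p8 is true.
  15. {¬p6, ¬p2, p10} — p10 is true.
  16. {¬p9, p8, p4} — p4 is true.
  17. {¬p8, ¬p9, p6} — ¬p8 is true.
  18. {p9, p2, ¬p8} — ¬p8 is true.
  19. {p2, p1, ¬p10} — p1 is true.
  20. {p7, ¬p11, ¬p8} — ¬p8 is true.
  21. {¬p2, p7, ¬p11} — p7 is true.
  22. {¬p11, ¬p5, ¬p10} — ¬p5 is true.

p1=True, p2=True, p3=False, p4=True, p5=False, p6=False, p7=True, p8=False, p9=False, p10=True, p11=True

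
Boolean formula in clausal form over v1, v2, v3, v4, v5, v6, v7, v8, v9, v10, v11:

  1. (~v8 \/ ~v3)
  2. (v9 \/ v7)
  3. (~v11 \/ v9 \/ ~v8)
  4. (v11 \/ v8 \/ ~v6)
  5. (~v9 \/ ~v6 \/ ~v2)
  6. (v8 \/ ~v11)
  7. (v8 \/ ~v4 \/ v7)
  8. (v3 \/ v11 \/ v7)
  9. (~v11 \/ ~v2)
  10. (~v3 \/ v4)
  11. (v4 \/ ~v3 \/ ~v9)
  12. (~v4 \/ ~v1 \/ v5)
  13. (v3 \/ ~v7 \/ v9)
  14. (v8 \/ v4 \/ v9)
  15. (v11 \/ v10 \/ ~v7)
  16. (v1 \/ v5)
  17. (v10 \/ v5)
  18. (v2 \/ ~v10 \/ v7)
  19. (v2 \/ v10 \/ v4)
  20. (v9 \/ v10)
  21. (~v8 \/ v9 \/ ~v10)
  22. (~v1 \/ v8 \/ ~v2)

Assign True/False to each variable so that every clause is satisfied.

v1 = True, v2 = False, v3 = False, v4 = False, v5 = False, v6 = False, v7 = True, v8 = True, v9 = True, v10 = True, v11 = False

Pure literal: v6 appears only negated; assign v6 = False.
Try v1 = True.
For the remaining variables, v2 = False, v3 = False, v4 = False, v5 = False, v7 = True, v8 = True, v9 = True, v10 = True, v11 = False works.
Every clause has at least one true literal under this assignment.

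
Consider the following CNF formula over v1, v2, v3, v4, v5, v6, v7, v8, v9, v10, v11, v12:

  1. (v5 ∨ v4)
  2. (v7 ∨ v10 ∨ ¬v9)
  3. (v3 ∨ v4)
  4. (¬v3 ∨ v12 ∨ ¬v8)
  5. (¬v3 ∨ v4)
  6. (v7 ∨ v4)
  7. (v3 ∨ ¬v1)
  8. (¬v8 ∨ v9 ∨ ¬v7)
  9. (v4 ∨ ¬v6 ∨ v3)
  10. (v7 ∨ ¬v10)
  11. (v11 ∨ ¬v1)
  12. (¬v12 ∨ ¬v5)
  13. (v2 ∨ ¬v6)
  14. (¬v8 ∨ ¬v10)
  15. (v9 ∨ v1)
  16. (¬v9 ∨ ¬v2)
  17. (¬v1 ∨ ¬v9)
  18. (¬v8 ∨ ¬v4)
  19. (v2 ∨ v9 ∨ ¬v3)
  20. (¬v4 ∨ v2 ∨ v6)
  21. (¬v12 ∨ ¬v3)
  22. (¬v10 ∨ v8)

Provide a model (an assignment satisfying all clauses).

v11 occurs only positively in the remaining clauses — set v11 = True.
Try v1 = True.
  then v3 is forced to True.
  then v4 is forced to True.
  then v9 is forced to False.
  then v8 is forced to False.
  then v2 is forced to True.
  then v12 is forced to False.
  then v10 is forced to False.
v5, v6, v7 are now unconstrained; take v5 = False, v6 = False, v7 = True.

v1=T, v2=T, v3=T, v4=T, v5=F, v6=F, v7=T, v8=F, v9=F, v10=F, v11=T, v12=F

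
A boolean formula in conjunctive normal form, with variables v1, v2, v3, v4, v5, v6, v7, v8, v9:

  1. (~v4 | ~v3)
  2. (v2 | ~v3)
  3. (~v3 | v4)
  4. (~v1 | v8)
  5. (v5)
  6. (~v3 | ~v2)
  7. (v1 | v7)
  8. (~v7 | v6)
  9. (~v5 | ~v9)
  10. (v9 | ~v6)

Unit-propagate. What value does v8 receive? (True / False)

True

(v5) stands alone — v5 = True.
(~v5 | ~v9): since v5 = True, the clause reduces to (~v9). v9 = False.
From (v9 | ~v6) and v9 = False: v6 = False.
(~v7 | v6) with v6 = False leaves only ~v7, so v7 = False.
In (v7 | v1), v7 is now false; v1 must hold, so v1 = True.
From (v8 | ~v1) and v1 = True: v8 = True.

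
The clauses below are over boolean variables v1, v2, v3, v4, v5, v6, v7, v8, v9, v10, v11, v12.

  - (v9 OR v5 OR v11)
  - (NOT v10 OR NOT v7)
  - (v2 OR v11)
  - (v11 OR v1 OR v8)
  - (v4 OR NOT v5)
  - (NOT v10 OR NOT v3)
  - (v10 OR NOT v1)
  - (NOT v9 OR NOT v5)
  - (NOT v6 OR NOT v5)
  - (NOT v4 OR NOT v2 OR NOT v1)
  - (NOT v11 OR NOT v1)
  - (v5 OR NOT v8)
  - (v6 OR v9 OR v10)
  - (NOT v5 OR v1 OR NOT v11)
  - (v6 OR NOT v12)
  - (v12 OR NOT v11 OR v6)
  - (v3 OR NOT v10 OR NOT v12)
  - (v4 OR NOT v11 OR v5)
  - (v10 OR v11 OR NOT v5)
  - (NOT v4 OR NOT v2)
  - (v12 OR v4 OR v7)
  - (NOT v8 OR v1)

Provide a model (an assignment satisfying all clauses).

v1 = 0  v2 = 0  v3 = 0  v4 = 1  v5 = 0  v6 = 1  v7 = 1  v8 = 0  v9 = 1  v10 = 0  v11 = 1  v12 = 0

Try v1 = False.
  then v8 is forced to False.
  then v11 is forced to True.
  then v5 is forced to False.
  then v4 is forced to True.
  then v2 is forced to False.
Try v3 = False.
Try v6 = True.
The remaining clauses are satisfied by v7 = True, v9 = True, v10 = False, v12 = False.
Every clause has at least one true literal under this assignment.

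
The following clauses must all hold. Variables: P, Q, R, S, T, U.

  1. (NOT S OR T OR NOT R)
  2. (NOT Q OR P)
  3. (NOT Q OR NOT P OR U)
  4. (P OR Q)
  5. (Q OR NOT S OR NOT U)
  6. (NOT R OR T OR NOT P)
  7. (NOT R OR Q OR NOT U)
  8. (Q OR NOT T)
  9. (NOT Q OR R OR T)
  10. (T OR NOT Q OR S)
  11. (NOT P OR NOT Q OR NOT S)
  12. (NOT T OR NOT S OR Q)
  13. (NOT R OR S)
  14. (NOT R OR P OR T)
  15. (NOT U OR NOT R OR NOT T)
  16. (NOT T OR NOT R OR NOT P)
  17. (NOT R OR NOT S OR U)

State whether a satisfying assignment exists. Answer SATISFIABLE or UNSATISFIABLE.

SATISFIABLE

Set P = True and propagate.
The remaining clauses are satisfied by Q = False, R = False, S = False, T = False, U = False.
So P=T, Q=F, R=F, S=F, T=F, U=F is a satisfying assignment.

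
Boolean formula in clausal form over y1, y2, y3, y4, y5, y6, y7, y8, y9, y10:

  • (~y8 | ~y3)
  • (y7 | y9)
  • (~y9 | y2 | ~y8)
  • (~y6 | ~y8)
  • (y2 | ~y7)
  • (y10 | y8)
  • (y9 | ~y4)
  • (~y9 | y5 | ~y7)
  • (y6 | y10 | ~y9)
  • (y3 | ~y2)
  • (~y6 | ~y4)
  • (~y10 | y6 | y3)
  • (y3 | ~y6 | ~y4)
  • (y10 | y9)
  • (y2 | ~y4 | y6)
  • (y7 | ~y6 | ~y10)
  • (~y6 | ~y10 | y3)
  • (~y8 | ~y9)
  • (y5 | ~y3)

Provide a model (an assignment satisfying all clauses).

y1 = True  y2 = True  y3 = True  y4 = True  y5 = True  y6 = False  y7 = False  y8 = False  y9 = True  y10 = True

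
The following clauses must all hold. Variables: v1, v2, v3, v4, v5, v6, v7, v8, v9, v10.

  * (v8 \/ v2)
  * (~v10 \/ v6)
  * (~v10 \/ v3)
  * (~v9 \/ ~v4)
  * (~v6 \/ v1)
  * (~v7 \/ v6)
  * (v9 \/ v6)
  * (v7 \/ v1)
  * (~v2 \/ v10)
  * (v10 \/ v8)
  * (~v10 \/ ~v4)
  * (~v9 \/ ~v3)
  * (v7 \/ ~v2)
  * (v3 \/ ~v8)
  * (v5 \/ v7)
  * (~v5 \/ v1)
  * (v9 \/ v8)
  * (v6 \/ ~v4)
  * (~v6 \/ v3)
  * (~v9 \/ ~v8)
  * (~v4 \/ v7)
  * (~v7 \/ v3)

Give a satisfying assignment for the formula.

v1=T, v2=F, v3=T, v4=F, v5=T, v6=T, v7=F, v8=T, v9=F, v10=F

Pure literal: v1 appears only positively; assign v1 = True.
v4 occurs only negated in the remaining clauses — set v4 = False.
Set v2 = False and propagate.
  then v8 is forced to True.
  then v3 is forced to True.
  then v9 is forced to False.
  then v6 is forced to True.
Try v5 = True.
v7, v10 are now unconstrained; take v7 = False, v10 = False.
Every clause has at least one true literal under this assignment.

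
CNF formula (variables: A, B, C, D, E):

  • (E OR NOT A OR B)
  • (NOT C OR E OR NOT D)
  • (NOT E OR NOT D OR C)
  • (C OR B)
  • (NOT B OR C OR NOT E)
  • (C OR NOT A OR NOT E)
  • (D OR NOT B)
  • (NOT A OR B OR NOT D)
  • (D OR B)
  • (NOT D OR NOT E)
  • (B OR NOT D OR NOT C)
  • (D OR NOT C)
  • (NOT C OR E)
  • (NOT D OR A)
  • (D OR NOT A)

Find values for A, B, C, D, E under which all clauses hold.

A = True  B = True  C = False  D = True  E = False

Branch on A: take A = True.
  then D is forced to True.
  then B is forced to True.
  then E is forced to False.
  then C is forced to False.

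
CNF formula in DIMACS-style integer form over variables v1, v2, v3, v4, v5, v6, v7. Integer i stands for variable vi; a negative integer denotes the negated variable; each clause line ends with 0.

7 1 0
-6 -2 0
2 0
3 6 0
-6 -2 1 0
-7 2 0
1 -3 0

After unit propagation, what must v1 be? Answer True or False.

True

Unit clause (v2) sets v2 = True.
From (~v2 | ~v6) and v2 = True: v6 = False.
From (v3 | v6) and v6 = False: v3 = True.
From (~v3 | v1) and v3 = True: v1 = True.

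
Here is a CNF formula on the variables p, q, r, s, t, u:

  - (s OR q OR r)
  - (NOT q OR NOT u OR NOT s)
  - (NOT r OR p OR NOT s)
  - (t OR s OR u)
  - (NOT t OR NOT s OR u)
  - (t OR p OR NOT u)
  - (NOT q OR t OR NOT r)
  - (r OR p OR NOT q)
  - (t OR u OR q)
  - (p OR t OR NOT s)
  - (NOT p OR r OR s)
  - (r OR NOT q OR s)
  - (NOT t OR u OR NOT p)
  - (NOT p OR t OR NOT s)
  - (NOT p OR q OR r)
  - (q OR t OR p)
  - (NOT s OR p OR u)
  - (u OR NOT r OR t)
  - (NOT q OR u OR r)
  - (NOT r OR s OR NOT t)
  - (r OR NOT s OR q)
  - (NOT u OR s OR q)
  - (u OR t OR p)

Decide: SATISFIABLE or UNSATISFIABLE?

Branch on p: take p = True.
Set q = False and propagate.
  then r is forced to True.
Branch on s: take s = True.
  then t is forced to True.
  then u is forced to True.
So p=1  q=0  r=1  s=1  t=1  u=1 is a satisfying assignment.

SATISFIABLE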